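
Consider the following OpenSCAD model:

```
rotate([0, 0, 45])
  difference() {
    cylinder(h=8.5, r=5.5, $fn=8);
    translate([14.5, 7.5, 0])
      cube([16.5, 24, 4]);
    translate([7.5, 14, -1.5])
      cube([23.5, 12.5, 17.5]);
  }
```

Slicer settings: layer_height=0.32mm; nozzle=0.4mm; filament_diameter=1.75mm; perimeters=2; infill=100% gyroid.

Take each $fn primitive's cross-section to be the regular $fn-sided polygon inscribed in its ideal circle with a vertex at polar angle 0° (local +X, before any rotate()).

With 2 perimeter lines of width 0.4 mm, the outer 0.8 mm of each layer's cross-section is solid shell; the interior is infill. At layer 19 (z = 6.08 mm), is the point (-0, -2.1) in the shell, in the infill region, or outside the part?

At z = 6.08 mm: the r=5.5 cylinder contributes a regular 8-gon of circumradius 5.5; the cube at (14.5, 7.5) does not reach this height (z outside [0, 4]); the cube at (7.5, 14) is present — its section is the full 23.5×12.5 rectangle; After the difference (first − rest): starting from the r=5.5 cylinder, the 23.5×12.5 cube at (7.5, 14) misses the remaining region (no effect) — 1 connected region; (rotated 45° about Z; rotation is an isometry so areas/perimeters/island counts are preserved). Overall, the cross-section is a single solid region. Undo the 45° rotation: the query point maps to (-1.485, -1.485) in the un-rotated model frame. The nearest boundary edge runs (-0.00, -5.50)→(-3.89, -3.89); distance from the point to it = 3.14 mm. The point is inside the cross-section and 3.14 mm from the nearest boundary — more than the 0.8 mm shell width (2 × 0.4), so it's in the infill interior.

infill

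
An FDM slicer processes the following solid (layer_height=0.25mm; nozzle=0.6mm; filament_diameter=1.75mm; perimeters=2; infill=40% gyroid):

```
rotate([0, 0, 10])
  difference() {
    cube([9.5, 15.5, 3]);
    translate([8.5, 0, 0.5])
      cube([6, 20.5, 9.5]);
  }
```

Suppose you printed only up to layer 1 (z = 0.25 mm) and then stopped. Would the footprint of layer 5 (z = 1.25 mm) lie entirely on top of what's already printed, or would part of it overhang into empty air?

Compare the two slices. At z = 0.25: the 9.5×15.5 cube contributes its full rectangle (area 147.25 mm²); the cube at (8.5, 0) is not intersected at this z (z outside [0.5, 10]); After the difference (first − rest): none of the subtracted shapes is present at this height, so the 9.5×15.5 cube is unchanged — area = 147.25 mm²; (rotated 10° about Z; rotation is an isometry so areas/perimeters/island counts are preserved). At z = 1.25: the cube is present — its section is the full 9.5×15.5 rectangle (area 147.25 mm²); the 6×20.5 cube at (8.5, 0) contributes its full rectangle (area 123.00 mm²); Subtracting the remaining from the first: starting from the 9.5×15.5 cube (147.25 mm²), the 6×20.5 cube at (8.5, 0) partially overlaps it — only the 15.50 mm² overlap (of its 123.00 mm²) is removed, clipping the outline — area = 131.75 mm²; (whole slice rotated 10° about Z — lengths, areas and connectivity unchanged). Checking containment: the cross-section at z = 1.25 is a subset of the cross-section at z = 0.25.

entirely on top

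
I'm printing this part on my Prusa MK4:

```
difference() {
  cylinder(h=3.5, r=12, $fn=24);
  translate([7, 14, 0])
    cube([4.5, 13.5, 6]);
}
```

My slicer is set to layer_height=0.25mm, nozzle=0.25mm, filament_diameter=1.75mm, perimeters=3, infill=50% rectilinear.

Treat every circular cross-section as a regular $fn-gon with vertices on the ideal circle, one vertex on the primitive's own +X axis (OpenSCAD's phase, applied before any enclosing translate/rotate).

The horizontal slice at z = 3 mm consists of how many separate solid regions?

At z = 3 mm: the r=12 cylinder contributes a regular 24-gon of circumradius 12; the cube at (7, 14) is present — its section is the full 4.5×13.5 rectangle; After the difference (first − rest): starting from the r=12 cylinder, the 4.5×13.5 cube at (7, 14) misses the remaining region (no effect) — 1 connected region. The result has 1 disconnected region.

1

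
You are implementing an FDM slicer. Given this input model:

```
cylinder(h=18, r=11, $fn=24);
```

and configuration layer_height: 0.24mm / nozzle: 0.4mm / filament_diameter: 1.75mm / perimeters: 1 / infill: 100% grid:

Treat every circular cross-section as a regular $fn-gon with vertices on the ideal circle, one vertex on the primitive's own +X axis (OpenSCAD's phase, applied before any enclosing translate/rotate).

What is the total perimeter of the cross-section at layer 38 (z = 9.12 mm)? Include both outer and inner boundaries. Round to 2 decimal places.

68.92 mm

At z = 9.12 mm: the r=11 cylinder gives a regular 24-gon of circumradius 11 (constant along its height) (perimeter = 2·24·11.000·sin(180°/24) = 68.92 mm). Overall, the cross-section is a single solid region. Total boundary length (outer) = 68.92 mm.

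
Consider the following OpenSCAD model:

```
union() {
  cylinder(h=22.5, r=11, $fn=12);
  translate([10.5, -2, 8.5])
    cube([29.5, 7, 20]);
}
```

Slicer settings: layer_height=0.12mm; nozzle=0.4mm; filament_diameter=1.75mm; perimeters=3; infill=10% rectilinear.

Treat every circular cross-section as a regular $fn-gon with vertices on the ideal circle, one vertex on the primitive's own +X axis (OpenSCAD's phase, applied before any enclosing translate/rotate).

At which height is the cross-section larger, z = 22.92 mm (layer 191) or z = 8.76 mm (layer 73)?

Layer 191 (z = 22.92): the cylinder does not reach this height (z outside [0, 22.5]); the cube at (10.5, -2) (footprint 29.5×7) is included at this height (area 206.50 mm²); Merging all regions: only the 29.5×7 cube at (10.5, -2) is present, so the union is just that shape — area = 206.50 mm². So its area = 206.50 mm². Layer 73 (z = 8.76): the r=11 cylinder contributes a regular 12-gon of circumradius 11 (area = (12/2)·11.000²·sin(360°/12) = 363.00 mm²); the cube at (10.5, -2) is present — its section is the full 29.5×7 rectangle (area 206.50 mm²); Taking the union: the regions partially overlap — summed areas 569.50 mm² minus the doubly-counted overlap 0.93 mm² gives 568.57 mm² — area = 568.57 mm². So its area = 568.57 mm². Layer 73 is larger (568.57 vs 206.50 mm²).

layer 73 (z = 8.76 mm)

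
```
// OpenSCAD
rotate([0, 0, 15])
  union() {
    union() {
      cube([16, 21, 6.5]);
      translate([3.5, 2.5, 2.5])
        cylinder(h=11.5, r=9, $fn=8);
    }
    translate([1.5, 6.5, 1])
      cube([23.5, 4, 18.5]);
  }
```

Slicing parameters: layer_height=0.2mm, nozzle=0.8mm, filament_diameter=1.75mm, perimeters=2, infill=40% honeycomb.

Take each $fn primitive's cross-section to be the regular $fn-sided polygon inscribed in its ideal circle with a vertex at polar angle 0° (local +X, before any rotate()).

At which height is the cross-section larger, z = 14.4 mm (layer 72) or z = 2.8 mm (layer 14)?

Layer 72 (z = 14.4): the cube is not intersected at this z (z outside [0, 6.5]); the cylinder at (3.5, 2.5) does not reach this height (z outside [2.5, 14]); Merging all regions: nothing is present at this height; the cube at (1.5, 6.5) is present — its section is the full 23.5×4 rectangle (area 94.00 mm²); Combining (union): only the 23.5×4 cube at (1.5, 6.5) is present, so the union is just that shape — area = 94.00 mm²; (whole slice rotated 15° about Z — lengths, areas and connectivity unchanged). So its area = 94.00 mm². Layer 14 (z = 2.8): the cube (footprint 16×21) is included at this height (area 336.00 mm²); the r=9 cylinder at (3.5, 2.5) gives a regular 8-gon of circumradius 9 (constant along its height) (area = (8/2)·9.000²·sin(360°/8) = 229.10 mm²); Combining (union): the regions partially overlap — summed areas 565.10 mm² minus the doubly-counted overlap 116.19 mm² gives 448.91 mm² — area = 448.91 mm²; the cube at (1.5, 6.5) is present — its section is the full 23.5×4 rectangle (area 94.00 mm²); Taking the union: the regions partially overlap — summed areas 542.91 mm² minus the doubly-counted overlap 58.00 mm² gives 484.91 mm² — area = 484.91 mm²; (rotated 15° about Z; rotation is an isometry so areas/perimeters/island counts are preserved). So its area = 484.91 mm². Layer 14 is larger (484.91 vs 94.00 mm²).

layer 14 (z = 2.8 mm)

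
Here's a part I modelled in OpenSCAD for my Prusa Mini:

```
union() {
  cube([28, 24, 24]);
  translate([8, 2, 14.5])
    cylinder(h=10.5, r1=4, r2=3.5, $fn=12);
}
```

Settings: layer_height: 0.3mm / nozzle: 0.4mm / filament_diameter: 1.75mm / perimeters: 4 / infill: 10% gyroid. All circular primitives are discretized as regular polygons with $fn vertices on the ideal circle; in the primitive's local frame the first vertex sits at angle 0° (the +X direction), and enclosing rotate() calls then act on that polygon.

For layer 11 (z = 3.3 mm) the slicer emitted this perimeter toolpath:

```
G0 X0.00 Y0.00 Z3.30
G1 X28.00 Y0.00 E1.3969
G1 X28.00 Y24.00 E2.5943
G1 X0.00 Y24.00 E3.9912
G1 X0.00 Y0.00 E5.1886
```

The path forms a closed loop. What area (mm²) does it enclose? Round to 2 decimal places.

Apply the shoelace formula to the sequence of (X, Y) vertices; enclosed area = 672.00 mm².

672.00 mm²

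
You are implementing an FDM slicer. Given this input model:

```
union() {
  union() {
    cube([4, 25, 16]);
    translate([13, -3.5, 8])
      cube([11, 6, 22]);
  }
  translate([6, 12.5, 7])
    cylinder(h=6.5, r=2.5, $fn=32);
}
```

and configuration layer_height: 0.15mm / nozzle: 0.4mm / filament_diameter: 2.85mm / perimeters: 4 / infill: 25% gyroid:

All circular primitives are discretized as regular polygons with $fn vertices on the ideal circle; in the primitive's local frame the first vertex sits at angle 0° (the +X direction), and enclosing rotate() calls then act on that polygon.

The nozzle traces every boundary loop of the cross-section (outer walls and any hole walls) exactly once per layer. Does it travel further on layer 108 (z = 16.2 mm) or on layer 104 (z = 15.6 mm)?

Layer 108 (z = 16.2): the cube is not intersected at this z (z outside [0, 16]); the 11×6 cube at (13, -3.5) contributes its full rectangle (perimeter 34.00 mm); Merging all regions: only the 11×6 cube at (13, -3.5) is present, so the union is just that shape — boundary = 34.00 mm; the cylinder at (6, 12.5) is not intersected at this z (z outside [7, 13.5]); Taking the union: only that combined region is present, so the union is just that shape — boundary = 34.00 mm. So its perimeter = 34.00 mm. Layer 104 (z = 15.6): the cube (footprint 4×25) is included at this height (perimeter 58.00 mm); the cube at (13, -3.5) is present — its section is the full 11×6 rectangle (perimeter 34.00 mm); Combining (union): the 2 present regions are separate (no shared area or edge), so areas and boundary lengths simply add and each stays a separate island — boundary = 92.00 mm; the cylinder at (6, 12.5) does not reach this height (z outside [7, 13.5]); Merging all regions: only that combined region is present, so the union is just that shape — boundary = 92.00 mm. So its perimeter = 92.00 mm. Layer 104 is larger (92.00 vs 34.00 mm).

layer 104 (z = 15.6 mm)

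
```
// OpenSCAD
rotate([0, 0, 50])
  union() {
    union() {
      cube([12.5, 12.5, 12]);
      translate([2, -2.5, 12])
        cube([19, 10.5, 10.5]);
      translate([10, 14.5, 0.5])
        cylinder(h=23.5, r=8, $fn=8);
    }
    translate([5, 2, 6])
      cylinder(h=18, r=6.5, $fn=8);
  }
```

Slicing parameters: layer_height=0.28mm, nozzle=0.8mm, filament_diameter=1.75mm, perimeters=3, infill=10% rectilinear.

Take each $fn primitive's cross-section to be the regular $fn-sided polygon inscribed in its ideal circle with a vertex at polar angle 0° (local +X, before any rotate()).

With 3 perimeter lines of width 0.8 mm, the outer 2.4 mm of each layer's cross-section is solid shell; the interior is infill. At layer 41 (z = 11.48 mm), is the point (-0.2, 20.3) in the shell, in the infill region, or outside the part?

At z = 11.48 mm: the 12.5×12.5 cube contributes its full rectangle; the cube at (2, -2.5) is not intersected at this z (z outside [12, 22.5]); the r=8 cylinder at (10, 14.5) gives a regular 8-gon of circumradius 8 (constant along its height); Combining (union): the regions partially overlap (shared area 43.79 mm²), so overlapping operands fuse into one piece — 1 connected region; the r=6.5 cylinder at (5, 2) gives a regular 8-gon of circumradius 6.5 (constant along its height); Combining (union): the regions partially overlap (shared area 79.21 mm²), so overlapping operands fuse into one piece — 1 connected region; (whole slice rotated 50° about Z — lengths, areas and connectivity unchanged). Overall, the cross-section is a single solid region. Undo the 50° rotation: the query point maps to (15.422, 13.202) in the un-rotated model frame. The nearest boundary edge runs (18.00, 14.50)→(15.66, 8.84); distance from the point to it = 1.88 mm. The point is inside the cross-section, 1.88 mm from the nearest boundary — within the 2.4 mm shell band (3 × 0.8).

shell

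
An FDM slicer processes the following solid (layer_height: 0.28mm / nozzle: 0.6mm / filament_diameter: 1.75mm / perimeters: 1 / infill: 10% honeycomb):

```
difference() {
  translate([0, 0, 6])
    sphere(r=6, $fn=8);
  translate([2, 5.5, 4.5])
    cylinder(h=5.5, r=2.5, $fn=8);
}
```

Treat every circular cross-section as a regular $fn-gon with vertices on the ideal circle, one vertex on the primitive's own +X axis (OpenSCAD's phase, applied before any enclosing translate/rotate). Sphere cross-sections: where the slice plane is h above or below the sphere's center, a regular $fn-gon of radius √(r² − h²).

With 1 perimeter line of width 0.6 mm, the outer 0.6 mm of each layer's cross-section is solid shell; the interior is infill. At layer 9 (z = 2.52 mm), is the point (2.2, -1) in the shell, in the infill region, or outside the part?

infill

At z = 2.52 mm: the r=6 sphere slices to a regular 8-gon of circumradius 4.888 (√(r²−h²) with h=3.48 from center); the cylinder at (2, 5.5) is absent (z outside [4.5, 10]); Taking the first minus the rest: none of the subtracted shapes is present at this height, so the r=6 sphere is unchanged — 1 connected region. Overall, the cross-section is a single solid region. The nearest boundary edge runs (3.46, -3.46)→(4.89, 0.00); distance from the point to it = 2.10 mm. The point is inside the cross-section and 2.10 mm from the nearest boundary — more than the 0.6 mm shell width (1 × 0.6), so it's in the infill interior.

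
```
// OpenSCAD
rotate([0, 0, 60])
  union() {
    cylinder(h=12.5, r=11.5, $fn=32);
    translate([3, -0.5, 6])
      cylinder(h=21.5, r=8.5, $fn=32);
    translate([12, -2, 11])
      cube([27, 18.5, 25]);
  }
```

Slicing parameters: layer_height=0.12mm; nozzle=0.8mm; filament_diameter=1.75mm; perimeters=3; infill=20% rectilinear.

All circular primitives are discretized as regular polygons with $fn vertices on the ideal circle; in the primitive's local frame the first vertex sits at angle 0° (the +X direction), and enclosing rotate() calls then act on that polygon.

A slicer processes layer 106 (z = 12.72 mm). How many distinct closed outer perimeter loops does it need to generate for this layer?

At z = 12.72 mm: the cylinder is not intersected at this z (z outside [0, 12.5]); the r=8.5 cylinder at (3, -0.5) gives a regular 32-gon of circumradius 8.5 (constant along its height); the 27×18.5 cube at (12, -2) contributes its full rectangle; Combining (union): the 2 present regions are separate (no shared area or edge), so areas and boundary lengths simply add and each stays a separate island — 2 connected regions; (rotated 60° about Z; rotation is an isometry so areas/perimeters/island counts are preserved). The result has 2 disconnected regions.

2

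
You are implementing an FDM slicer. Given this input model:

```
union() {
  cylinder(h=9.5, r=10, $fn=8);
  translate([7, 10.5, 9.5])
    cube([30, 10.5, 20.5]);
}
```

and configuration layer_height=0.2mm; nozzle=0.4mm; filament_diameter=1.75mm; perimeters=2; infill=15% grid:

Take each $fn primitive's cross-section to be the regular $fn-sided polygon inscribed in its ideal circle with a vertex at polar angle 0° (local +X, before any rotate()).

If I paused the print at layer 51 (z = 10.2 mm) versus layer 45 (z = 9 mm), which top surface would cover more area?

Layer 51 (z = 10.2): the cylinder is absent (z outside [0, 9.5]); the 30×10.5 cube at (7, 10.5) contributes its full rectangle (area 315.00 mm²); Merging all regions: only the 30×10.5 cube at (7, 10.5) is present, so the union is just that shape — area = 315.00 mm². So its area = 315.00 mm². Layer 45 (z = 9): the r=10 cylinder contributes a regular 8-gon of circumradius 10 (area = (8/2)·10.000²·sin(360°/8) = 282.84 mm²); the cube at (7, 10.5) is not intersected at this z (z outside [9.5, 30]); Merging all regions: only the r=10 cylinder is present, so the union is just that shape — area = 282.84 mm². So its area = 282.84 mm². Layer 51 is larger (315.00 vs 282.84 mm²).

layer 51 (z = 10.2 mm)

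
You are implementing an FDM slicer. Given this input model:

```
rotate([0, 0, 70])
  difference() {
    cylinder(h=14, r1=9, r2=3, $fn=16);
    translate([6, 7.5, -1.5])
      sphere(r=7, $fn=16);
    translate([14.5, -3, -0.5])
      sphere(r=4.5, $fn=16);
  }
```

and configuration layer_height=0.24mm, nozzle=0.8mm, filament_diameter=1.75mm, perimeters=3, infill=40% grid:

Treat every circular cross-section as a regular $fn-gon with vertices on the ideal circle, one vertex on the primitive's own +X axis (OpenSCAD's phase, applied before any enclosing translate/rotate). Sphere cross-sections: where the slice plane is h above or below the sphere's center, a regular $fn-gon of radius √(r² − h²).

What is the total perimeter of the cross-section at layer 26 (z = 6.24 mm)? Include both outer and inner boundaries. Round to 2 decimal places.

39.49 mm

At z = 6.24 mm: the cone (r1=9→r2=3) has section circumradius 6.326 here — a regular 16-gon (perimeter = 2·16·6.326·sin(180°/16) = 39.49 mm); the sphere at (6, 7.5) is absent (|z−center|=7.740 > r=7); the sphere at (14.5, -3) does not reach this height (|z−center|=6.740 > r=4.5); Subtracting the remaining from the first: none of the subtracted shapes is present at this height, so the cone is unchanged — boundary = 39.49 mm; (rotated 70° about Z; rotation is an isometry so areas/perimeters/island counts are preserved). Overall, the cross-section is a single solid region. Total boundary length (outer) = 39.49 mm.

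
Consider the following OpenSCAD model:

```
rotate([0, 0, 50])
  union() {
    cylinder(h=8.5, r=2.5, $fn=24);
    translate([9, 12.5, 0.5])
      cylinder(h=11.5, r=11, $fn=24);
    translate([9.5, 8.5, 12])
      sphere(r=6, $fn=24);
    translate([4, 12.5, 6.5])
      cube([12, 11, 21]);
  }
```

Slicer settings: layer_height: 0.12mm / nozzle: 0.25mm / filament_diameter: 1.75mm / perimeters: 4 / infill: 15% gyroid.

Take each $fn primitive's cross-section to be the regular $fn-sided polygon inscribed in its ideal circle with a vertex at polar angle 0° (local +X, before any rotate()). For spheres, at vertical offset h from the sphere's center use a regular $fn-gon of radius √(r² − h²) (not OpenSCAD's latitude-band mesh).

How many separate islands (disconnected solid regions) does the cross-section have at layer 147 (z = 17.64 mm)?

At z = 17.64 mm: the cylinder is not intersected at this z (z outside [0, 8.5]); the cylinder at (9, 12.5) is absent (z outside [0.5, 12]); the sphere at (9.5, 8.5): section is a regular 24-gon, circumradius = √(r²−h²) = √(6²−5.64²) = 2.047; the cube at (4, 12.5) (footprint 12×11) is included at this height; Merging all regions: the 2 present regions are separate (no shared area or edge), so areas and boundary lengths simply add and each stays a separate island — 2 connected regions; (rotated 50° about Z; rotation is an isometry so areas/perimeters/island counts are preserved). Overall, the cross-section has 2 separate islands. Island count = 2.

2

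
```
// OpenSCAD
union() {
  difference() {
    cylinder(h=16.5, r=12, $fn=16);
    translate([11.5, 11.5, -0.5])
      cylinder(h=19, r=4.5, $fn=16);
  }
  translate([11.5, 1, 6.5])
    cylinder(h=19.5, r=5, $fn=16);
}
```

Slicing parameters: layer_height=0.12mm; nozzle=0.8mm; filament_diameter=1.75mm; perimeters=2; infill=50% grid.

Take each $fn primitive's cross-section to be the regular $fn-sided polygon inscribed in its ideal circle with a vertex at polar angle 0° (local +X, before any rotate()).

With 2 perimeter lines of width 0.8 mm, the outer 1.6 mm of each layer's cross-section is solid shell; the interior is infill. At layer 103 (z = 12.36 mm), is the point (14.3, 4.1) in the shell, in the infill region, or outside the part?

shell

At z = 12.36 mm: the r=12 cylinder contributes a regular 16-gon of circumradius 12; the r=4.5 cylinder at (11.5, 11.5) contributes a regular 16-gon of circumradius 4.5; After the difference (first − rest): starting from the r=12 cylinder, the r=4.5 cylinder at (11.5, 11.5) partially overlaps it — only the 0.14 mm² overlap (of its 61.99 mm²) is removed, clipping the outline — 1 connected region; the r=5 cylinder at (11.5, 1) contributes a regular 16-gon of circumradius 5; Merging all regions: the regions partially overlap (shared area 37.80 mm²), so overlapping operands fuse into one piece — 1 connected region. Overall, the cross-section is a single solid region. The nearest boundary edge runs (13.41, 5.62)→(15.04, 4.54); distance from the point to it = 0.77 mm. The point is inside the cross-section, 0.77 mm from the nearest boundary — within the 1.6 mm shell band (2 × 0.8).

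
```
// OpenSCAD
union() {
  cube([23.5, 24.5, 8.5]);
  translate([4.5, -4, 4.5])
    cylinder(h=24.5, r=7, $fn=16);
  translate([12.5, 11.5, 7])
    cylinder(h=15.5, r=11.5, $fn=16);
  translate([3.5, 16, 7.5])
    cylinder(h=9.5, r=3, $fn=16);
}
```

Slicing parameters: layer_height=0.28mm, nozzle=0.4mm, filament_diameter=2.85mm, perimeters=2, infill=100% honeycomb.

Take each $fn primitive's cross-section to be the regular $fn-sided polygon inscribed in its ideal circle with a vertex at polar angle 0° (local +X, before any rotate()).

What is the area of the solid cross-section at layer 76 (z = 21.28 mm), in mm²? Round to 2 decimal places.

At z = 21.28 mm: the cube does not reach this height (z outside [0, 8.5]); the r=7 cylinder at (4.5, -4) gives a regular 16-gon of circumradius 7 (constant along its height) (area = (16/2)·7.000²·sin(360°/16) = 150.01 mm²); the cylinder at (12.5, 11.5): section is a regular 16-gon, circumradius r=11.5 (area = (16/2)·11.500²·sin(360°/16) = 404.88 mm²); the cylinder at (3.5, 16) is absent (z outside [7.5, 17]); Merging all regions: the regions partially overlap — summed areas 554.89 mm² minus the doubly-counted overlap 2.85 mm² gives 552.04 mm² — area = 552.04 mm². Overall, the cross-section is a single solid region. Net area = 552.04 mm².

552.04 mm²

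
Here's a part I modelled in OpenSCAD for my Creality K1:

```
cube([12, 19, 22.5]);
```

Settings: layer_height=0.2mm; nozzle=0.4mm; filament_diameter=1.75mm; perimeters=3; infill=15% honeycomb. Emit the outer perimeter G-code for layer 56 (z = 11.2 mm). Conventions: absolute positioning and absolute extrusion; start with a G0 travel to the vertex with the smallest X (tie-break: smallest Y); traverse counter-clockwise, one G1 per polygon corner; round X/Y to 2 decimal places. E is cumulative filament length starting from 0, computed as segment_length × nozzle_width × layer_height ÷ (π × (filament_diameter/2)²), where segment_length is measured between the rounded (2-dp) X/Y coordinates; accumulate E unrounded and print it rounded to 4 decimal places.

G0 X0.00 Y0.00 Z11.20
G1 X12.00 Y0.00 E0.3991
G1 X12.00 Y19.00 E1.0311
G1 X0.00 Y19.00 E1.4302
G1 X0.00 Y0.00 E2.0621

At z = 11.2 mm: the 12×19 cube contributes its full rectangle. The outline is a single polygon with 4 vertices. Extrusion per mm of travel: 0.4 × 0.2 / (π × 0.875²) = 0.033260. Accumulating E over each segment gives final E = 2.0621.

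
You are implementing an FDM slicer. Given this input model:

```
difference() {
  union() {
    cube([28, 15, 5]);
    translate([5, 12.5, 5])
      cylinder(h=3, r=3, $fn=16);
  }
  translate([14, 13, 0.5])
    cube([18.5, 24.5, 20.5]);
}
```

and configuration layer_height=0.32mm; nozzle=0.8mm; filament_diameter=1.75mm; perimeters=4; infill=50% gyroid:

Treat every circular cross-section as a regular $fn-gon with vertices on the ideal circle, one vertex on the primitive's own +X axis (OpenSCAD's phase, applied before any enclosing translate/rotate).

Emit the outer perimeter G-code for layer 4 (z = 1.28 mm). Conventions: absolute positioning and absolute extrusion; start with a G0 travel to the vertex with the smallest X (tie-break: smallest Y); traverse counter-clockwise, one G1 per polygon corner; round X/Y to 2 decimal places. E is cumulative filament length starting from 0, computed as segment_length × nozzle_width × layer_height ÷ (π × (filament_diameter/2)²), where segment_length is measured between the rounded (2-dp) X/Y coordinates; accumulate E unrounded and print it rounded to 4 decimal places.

At z = 1.28 mm: the 28×15 cube contributes its full rectangle; the cylinder at (5, 12.5) is absent (z outside [5, 8]); Combining (union): only the 28×15 cube is present, so the union is just that shape — 1 connected region; the cube at (14, 13) (footprint 18.5×24.5) is included at this height; After the difference (first − rest): starting from that combined region, the 18.5×24.5 cube at (14, 13) partially overlaps it — only the 28.00 mm² overlap (of its 453.25 mm²) is removed, clipping the outline — 1 connected region. The outline is a single polygon with 6 vertices. Extrusion per mm of travel: 0.8 × 0.32 / (π × 0.875²) = 0.106432. Accumulating E over each segment gives final E = 9.1532.

G0 X0.00 Y0.00 Z1.28
G1 X28.00 Y0.00 E2.9801
G1 X28.00 Y13.00 E4.3637
G1 X14.00 Y13.00 E5.8538
G1 X14.00 Y15.00 E6.0666
G1 X0.00 Y15.00 E7.5567
G1 X0.00 Y0.00 E9.1532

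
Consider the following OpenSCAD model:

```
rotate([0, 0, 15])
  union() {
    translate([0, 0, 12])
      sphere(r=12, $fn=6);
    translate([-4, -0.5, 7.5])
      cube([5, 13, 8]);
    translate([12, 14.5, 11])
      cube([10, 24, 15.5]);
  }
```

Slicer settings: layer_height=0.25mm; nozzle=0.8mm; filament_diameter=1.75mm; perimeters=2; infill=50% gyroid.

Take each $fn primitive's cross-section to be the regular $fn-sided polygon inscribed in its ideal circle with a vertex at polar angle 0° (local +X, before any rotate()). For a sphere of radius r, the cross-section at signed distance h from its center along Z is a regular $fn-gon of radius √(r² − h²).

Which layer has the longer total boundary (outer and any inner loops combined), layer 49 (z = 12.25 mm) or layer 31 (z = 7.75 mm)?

Layer 49 (z = 12.25): the r=12 sphere slices to a regular 6-gon of circumradius 11.997 (√(r²−h²) with h=0.25 from center) (perimeter = 2·6·11.997·sin(180°/6) = 71.98 mm); the 5×13 cube at (-4, -0.5) contributes its full rectangle (perimeter 36.00 mm); the cube at (12, 14.5) (footprint 10×24) is included at this height (perimeter 68.00 mm); Merging all regions: the regions partially overlap (shared area 54.45 mm²), so the edge portions inside another operand are dropped and the merged outline is re-measured after clipping — boundary = 144.20 mm; (whole slice rotated 15° about Z — lengths, areas and connectivity unchanged). So its perimeter = 144.20 mm. Layer 31 (z = 7.75): the r=12 sphere slices to a regular 6-gon of circumradius 11.222 (√(r²−h²) with h=4.25 from center) (perimeter = 2·6·11.222·sin(180°/6) = 67.33 mm); the 5×13 cube at (-4, -0.5) contributes its full rectangle (perimeter 36.00 mm); the cube at (12, 14.5) is absent (z outside [11, 26.5]); Merging all regions: the regions partially overlap (shared area 51.09 mm²), so the edge portions inside another operand are dropped and the merged outline is re-measured after clipping — boundary = 72.90 mm; (whole slice rotated 15° about Z — lengths, areas and connectivity unchanged). So its perimeter = 72.90 mm. Layer 49 is larger (144.20 vs 72.90 mm).

layer 49 (z = 12.25 mm)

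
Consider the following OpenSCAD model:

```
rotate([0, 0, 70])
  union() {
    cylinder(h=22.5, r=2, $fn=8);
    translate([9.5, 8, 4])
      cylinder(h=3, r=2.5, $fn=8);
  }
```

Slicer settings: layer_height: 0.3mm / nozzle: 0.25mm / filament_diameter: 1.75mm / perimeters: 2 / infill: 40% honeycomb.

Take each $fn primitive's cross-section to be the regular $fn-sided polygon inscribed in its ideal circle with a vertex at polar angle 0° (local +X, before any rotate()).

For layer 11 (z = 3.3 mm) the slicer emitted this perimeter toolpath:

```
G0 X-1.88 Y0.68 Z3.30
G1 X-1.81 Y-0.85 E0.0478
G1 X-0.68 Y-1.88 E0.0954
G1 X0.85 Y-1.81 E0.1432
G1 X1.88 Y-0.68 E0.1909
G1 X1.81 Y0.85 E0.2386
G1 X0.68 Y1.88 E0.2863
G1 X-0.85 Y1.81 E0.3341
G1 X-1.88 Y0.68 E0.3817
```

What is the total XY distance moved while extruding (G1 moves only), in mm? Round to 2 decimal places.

12.24 mm

Sum the Euclidean lengths of each G1 segment: total = 12.24 mm.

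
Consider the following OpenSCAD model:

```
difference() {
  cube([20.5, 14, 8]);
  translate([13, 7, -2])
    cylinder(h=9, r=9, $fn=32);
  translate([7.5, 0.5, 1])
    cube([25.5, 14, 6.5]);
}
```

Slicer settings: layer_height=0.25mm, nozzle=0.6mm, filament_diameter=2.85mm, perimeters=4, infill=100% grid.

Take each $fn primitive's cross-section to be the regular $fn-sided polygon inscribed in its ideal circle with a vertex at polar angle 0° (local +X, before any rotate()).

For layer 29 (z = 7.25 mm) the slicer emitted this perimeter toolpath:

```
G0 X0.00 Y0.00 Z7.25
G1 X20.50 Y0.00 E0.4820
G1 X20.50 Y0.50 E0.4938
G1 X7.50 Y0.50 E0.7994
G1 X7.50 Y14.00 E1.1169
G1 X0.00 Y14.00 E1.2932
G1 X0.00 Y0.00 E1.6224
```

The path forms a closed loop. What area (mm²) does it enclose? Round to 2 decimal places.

Apply the shoelace formula to the sequence of (X, Y) vertices; enclosed area = 111.50 mm².

111.50 mm²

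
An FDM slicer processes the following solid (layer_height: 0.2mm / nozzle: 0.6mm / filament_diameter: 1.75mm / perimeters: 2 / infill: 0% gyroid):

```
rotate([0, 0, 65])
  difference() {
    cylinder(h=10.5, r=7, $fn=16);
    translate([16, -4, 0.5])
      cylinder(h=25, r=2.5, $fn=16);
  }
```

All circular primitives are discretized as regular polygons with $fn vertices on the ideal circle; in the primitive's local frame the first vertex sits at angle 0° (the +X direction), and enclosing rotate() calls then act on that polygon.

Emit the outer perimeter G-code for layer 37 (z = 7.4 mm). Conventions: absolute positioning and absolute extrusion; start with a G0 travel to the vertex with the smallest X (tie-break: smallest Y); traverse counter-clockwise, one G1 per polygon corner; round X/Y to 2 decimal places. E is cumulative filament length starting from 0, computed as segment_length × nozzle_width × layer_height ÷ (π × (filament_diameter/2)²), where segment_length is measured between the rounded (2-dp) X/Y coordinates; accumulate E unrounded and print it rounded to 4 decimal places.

At z = 7.4 mm: the cylinder: section is a regular 16-gon, circumradius r=7; the cylinder at (16, -4): section is a regular 16-gon, circumradius r=2.5; Taking the first minus the rest: starting from the r=7 cylinder, the r=2.5 cylinder at (16, -4) misses the remaining region (no effect) — 1 connected region; (rotated 65° about Z; rotation is an isometry so areas/perimeters/island counts are preserved). The outline is a single polygon with 16 vertices. Extrusion per mm of travel: 0.6 × 0.2 / (π × 0.875²) = 0.049890. Accumulating E over each segment gives final E = 2.1798.

G0 X-6.99 Y0.31 Z7.40
G1 X-6.58 Y-2.39 E0.1362
G1 X-5.16 Y-4.73 E0.2728
G1 X-2.96 Y-6.34 E0.4088
G1 X-0.31 Y-6.99 E0.5449
G1 X2.39 Y-6.58 E0.6812
G1 X4.73 Y-5.16 E0.8177
G1 X6.34 Y-2.96 E0.9538
G1 X6.99 Y-0.31 E1.0899
G1 X6.58 Y2.39 E1.2261
G1 X5.16 Y4.73 E1.3627
G1 X2.96 Y6.34 E1.4987
G1 X0.31 Y6.99 E1.6348
G1 X-2.39 Y6.58 E1.7711
G1 X-4.73 Y5.16 E1.9076
G1 X-6.34 Y2.96 E2.0436
G1 X-6.99 Y0.31 E2.1798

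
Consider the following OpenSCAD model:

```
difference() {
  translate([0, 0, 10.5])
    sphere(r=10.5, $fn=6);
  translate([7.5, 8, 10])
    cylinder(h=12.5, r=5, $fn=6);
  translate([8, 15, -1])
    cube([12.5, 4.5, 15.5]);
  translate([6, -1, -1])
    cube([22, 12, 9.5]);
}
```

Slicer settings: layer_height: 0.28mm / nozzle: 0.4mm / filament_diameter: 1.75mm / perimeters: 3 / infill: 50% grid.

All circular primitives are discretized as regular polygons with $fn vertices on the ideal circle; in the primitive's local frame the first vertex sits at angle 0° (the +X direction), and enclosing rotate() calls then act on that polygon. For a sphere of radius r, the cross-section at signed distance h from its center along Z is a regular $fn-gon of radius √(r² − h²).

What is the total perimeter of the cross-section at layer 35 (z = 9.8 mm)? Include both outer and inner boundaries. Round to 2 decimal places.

62.86 mm

At z = 9.8 mm: the sphere: section is a regular 6-gon, circumradius = √(r²−h²) = √(10.5²−0.7²) = 10.477 (perimeter = 2·6·10.477·sin(180°/6) = 62.86 mm); the cylinder at (7.5, 8) is absent (z outside [10, 22.5]); the cube at (8, 15) is present — its section is the full 12.5×4.5 rectangle (perimeter 34.00 mm); the cube at (6, -1) is not intersected at this z (z outside [-1, 8.5]); Subtracting the remaining from the first: starting from the r=10.5 sphere, the 12.5×4.5 cube at (8, 15) misses the remaining region (no effect) — boundary = 62.86 mm. Overall, the cross-section is a single solid region. Total boundary length (outer) = 62.86 mm.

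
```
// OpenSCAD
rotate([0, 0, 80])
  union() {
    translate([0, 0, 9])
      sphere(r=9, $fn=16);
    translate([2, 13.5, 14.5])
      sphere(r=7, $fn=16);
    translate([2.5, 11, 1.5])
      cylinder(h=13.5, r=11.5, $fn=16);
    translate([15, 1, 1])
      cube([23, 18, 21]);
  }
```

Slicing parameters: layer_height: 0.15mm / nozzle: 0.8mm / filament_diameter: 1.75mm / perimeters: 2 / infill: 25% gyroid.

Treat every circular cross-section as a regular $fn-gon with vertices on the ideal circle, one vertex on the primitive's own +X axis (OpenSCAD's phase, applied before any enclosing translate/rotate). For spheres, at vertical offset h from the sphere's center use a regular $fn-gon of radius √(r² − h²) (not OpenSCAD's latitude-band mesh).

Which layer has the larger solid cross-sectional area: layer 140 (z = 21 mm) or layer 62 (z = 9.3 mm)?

Layer 140 (z = 21): the sphere is absent (|z−center|=12.000 > r=9); the r=7 sphere at (2, 13.5) slices to a regular 16-gon of circumradius 2.598 (√(r²−h²) with h=6.5 from center) (area = (16/2)·2.598²·sin(360°/16) = 20.66 mm²); the cylinder at (2.5, 11) is absent (z outside [1.5, 15]); the cube at (15, 1) is present — its section is the full 23×18 rectangle (area 414.00 mm²); Combining (union): the 2 present regions are separate (no shared area or edge), so areas and boundary lengths simply add and each stays a separate island — area = 434.66 mm²; (whole slice rotated 80° about Z — lengths, areas and connectivity unchanged). So its area = 434.66 mm². Layer 62 (z = 9.3): the sphere: section is a regular 16-gon, circumradius = √(r²−h²) = √(9²−0.3²) = 8.995 (area = (16/2)·8.995²·sin(360°/16) = 247.70 mm²); the r=7 sphere at (2, 13.5) contributes a regular 16-gon of circumradius √(7²−5.2²) = 4.686 (area = (16/2)·4.686²·sin(360°/16) = 67.23 mm²); the r=11.5 cylinder at (2.5, 11) gives a regular 16-gon of circumradius 11.5 (constant along its height) (area = (16/2)·11.500²·sin(360°/16) = 404.88 mm²); the 23×18 cube at (15, 1) contributes its full rectangle (area 414.00 mm²); Combining (union): the regions partially overlap — summed areas 1133.81 mm² minus the doubly-counted overlap 171.34 mm² gives 962.47 mm² — area = 962.47 mm²; (whole slice rotated 80° about Z — lengths, areas and connectivity unchanged). So its area = 962.47 mm². Layer 62 is larger (962.47 vs 434.66 mm²).

layer 62 (z = 9.3 mm)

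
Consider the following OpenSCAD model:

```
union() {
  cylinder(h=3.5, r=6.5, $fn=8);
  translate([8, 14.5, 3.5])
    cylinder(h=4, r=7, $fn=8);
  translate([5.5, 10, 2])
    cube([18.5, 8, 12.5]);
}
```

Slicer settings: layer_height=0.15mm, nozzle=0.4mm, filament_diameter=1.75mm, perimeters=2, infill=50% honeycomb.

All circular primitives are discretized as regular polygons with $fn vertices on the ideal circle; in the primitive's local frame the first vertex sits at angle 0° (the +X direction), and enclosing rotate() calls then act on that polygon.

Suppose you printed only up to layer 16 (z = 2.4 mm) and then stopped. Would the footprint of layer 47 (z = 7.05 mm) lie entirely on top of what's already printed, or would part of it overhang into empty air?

part overhangs

Compare the two slices. At z = 2.4: the cylinder: section is a regular 8-gon, circumradius r=6.5 (area = (8/2)·6.500²·sin(360°/8) = 119.50 mm²); the cylinder at (8, 14.5) is not intersected at this z (z outside [3.5, 7.5]); the 18.5×8 cube at (5.5, 10) contributes its full rectangle (area 148.00 mm²); Merging all regions: the 2 present regions are separate (no shared area or edge), so areas and boundary lengths simply add and each stays a separate island — area = 267.50 mm². At z = 7.05: the cylinder is not intersected at this z (z outside [0, 3.5]); the cylinder at (8, 14.5): section is a regular 8-gon, circumradius r=7 (area = (8/2)·7.000²·sin(360°/8) = 138.59 mm²); the 18.5×8 cube at (5.5, 10) contributes its full rectangle (area 148.00 mm²); Combining (union): the regions partially overlap — summed areas 286.59 mm² minus the doubly-counted overlap 69.27 mm² gives 217.32 mm² — area = 217.32 mm². Checking containment: at z = 7.05 the cross-section extends beyond the z = 2.4 cross-section by about 69.32 mm².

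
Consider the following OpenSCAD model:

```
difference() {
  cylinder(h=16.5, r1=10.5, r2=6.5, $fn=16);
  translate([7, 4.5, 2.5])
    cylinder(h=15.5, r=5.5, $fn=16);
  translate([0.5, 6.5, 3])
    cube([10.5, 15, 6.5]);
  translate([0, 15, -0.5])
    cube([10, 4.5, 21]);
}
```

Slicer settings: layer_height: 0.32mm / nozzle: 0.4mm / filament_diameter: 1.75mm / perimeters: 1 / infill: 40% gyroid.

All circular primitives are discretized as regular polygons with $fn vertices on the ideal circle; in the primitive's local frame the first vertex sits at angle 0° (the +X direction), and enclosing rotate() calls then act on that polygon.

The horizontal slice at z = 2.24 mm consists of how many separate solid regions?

1

At z = 2.24 mm: the cone contributes a regular 16-gon of circumradius 9.957 (interpolated between r1=10.5 and r2=6.5 at t=0.136); the cylinder at (7, 4.5) does not reach this height (z outside [2.5, 18]); the cube at (0.5, 6.5) is not intersected at this z (z outside [3, 9.5]); the cube at (0, 15) is present — its section is the full 10×4.5 rectangle; Subtracting the remaining from the first: starting from the cone, the 10×4.5 cube at (0, 15) misses the remaining region (no effect) — 1 connected region. The result has 1 disconnected region.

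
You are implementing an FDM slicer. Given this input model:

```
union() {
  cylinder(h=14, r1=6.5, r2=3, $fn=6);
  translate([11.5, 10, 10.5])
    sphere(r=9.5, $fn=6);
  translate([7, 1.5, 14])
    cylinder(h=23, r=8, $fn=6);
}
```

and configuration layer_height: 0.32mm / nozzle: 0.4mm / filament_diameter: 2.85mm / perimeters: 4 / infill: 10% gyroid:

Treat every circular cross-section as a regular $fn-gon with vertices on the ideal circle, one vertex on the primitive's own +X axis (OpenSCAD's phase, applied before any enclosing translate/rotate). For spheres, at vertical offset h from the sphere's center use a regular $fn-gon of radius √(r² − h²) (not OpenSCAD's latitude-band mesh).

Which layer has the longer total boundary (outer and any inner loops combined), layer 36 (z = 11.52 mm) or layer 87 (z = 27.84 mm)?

layer 36 (z = 11.52 mm)

Layer 36 (z = 11.52): the cone: at t=0.823 of its height the radius interpolates to r₁+(r₂−r₁)t = 3.620, giving a regular 6-gon of that circumradius (perimeter = 2·6·3.620·sin(180°/6) = 21.72 mm); the sphere at (11.5, 10): section is a regular 6-gon, circumradius = √(r²−h²) = √(9.5²−1.02²) = 9.445 (perimeter = 2·6·9.445·sin(180°/6) = 56.67 mm); the cylinder at (7, 1.5) does not reach this height (z outside [14, 37]); Combining (union): the 2 present regions are separate (no shared area or edge), so areas and boundary lengths simply add and each stays a separate island — boundary = 78.39 mm. So its perimeter = 78.39 mm. Layer 87 (z = 27.84): the cone does not reach this height (z outside [0, 14]); the sphere at (11.5, 10) is absent (|z−center|=17.340 > r=9.5); the r=8 cylinder at (7, 1.5) gives a regular 6-gon of circumradius 8 (constant along its height) (perimeter = 2·6·8.000·sin(180°/6) = 48.00 mm); Taking the union: only the r=8 cylinder at (7, 1.5) is present, so the union is just that shape — boundary = 48.00 mm. So its perimeter = 48.00 mm. Layer 36 is larger (78.39 vs 48.00 mm).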